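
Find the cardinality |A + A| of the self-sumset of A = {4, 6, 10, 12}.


A + A = {a + a' : a, a' ∈ A}; |A| = 4.
General bounds: 2|A| - 1 ≤ |A + A| ≤ |A|(|A|+1)/2, i.e. 7 ≤ |A + A| ≤ 10.
Lower bound 2|A|-1 is attained iff A is an arithmetic progression.
Enumerate sums a + a' for a ≤ a' (symmetric, so this suffices):
a = 4: 4+4=8, 4+6=10, 4+10=14, 4+12=16
a = 6: 6+6=12, 6+10=16, 6+12=18
a = 10: 10+10=20, 10+12=22
a = 12: 12+12=24
Distinct sums: {8, 10, 12, 14, 16, 18, 20, 22, 24}
|A + A| = 9

|A + A| = 9


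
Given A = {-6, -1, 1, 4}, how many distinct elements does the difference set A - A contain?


A - A = {a - a' : a, a' ∈ A}; |A| = 4.
Bounds: 2|A|-1 ≤ |A - A| ≤ |A|² - |A| + 1, i.e. 7 ≤ |A - A| ≤ 13.
Note: 0 ∈ A - A always (from a - a). The set is symmetric: if d ∈ A - A then -d ∈ A - A.
Enumerate nonzero differences d = a - a' with a > a' (then include -d):
Positive differences: {2, 3, 5, 7, 10}
Full difference set: {0} ∪ (positive diffs) ∪ (negative diffs).
|A - A| = 1 + 2·5 = 11 (matches direct enumeration: 11).

|A - A| = 11


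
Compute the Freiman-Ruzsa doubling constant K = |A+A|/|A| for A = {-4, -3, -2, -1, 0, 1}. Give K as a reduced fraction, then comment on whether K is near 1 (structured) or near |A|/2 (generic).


|A| = 6.
Compute A + A by enumerating all 36 pairs.
A + A = {-8, -7, -6, -5, -4, -3, -2, -1, 0, 1, 2}, so |A + A| = 11.
K = |A + A| / |A| = 11/6 (already in lowest terms) ≈ 1.8333.
Reference: AP of size 6 gives K = 11/6 ≈ 1.8333; a fully generic set of size 6 gives K ≈ 3.5000.

|A| = 6, |A + A| = 11, K = 11/6.


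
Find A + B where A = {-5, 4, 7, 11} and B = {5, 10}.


A + B = {a + b : a ∈ A, b ∈ B}.
Enumerate all |A|·|B| = 4·2 = 8 pairs (a, b) and collect distinct sums.
a = -5: -5+5=0, -5+10=5
a = 4: 4+5=9, 4+10=14
a = 7: 7+5=12, 7+10=17
a = 11: 11+5=16, 11+10=21
Collecting distinct sums: A + B = {0, 5, 9, 12, 14, 16, 17, 21}
|A + B| = 8

A + B = {0, 5, 9, 12, 14, 16, 17, 21}


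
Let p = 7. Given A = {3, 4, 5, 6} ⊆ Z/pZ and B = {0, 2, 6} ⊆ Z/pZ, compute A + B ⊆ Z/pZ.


Work in Z/7Z: reduce every sum a + b modulo 7.
Enumerate all 12 pairs:
a = 3: 3+0=3, 3+2=5, 3+6=2
a = 4: 4+0=4, 4+2=6, 4+6=3
a = 5: 5+0=5, 5+2=0, 5+6=4
a = 6: 6+0=6, 6+2=1, 6+6=5
Distinct residues collected: {0, 1, 2, 3, 4, 5, 6}
|A + B| = 7 (out of 7 total residues).

A + B = {0, 1, 2, 3, 4, 5, 6}


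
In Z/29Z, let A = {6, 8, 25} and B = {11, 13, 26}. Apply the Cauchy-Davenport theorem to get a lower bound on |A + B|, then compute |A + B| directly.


Cauchy-Davenport: |A + B| ≥ min(p, |A| + |B| - 1) for A, B nonempty in Z/pZ.
|A| = 3, |B| = 3, p = 29.
CD lower bound = min(29, 3 + 3 - 1) = min(29, 5) = 5.
Compute A + B mod 29 directly:
a = 6: 6+11=17, 6+13=19, 6+26=3
a = 8: 8+11=19, 8+13=21, 8+26=5
a = 25: 25+11=7, 25+13=9, 25+26=22
A + B = {3, 5, 7, 9, 17, 19, 21, 22}, so |A + B| = 8.
Verify: 8 ≥ 5? Yes ✓.

CD lower bound = 5, actual |A + B| = 8.


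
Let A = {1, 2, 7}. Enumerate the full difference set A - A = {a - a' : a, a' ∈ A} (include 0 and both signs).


A - A = {a - a' : a, a' ∈ A}.
Compute a - a' for each ordered pair (a, a'):
a = 1: 1-1=0, 1-2=-1, 1-7=-6
a = 2: 2-1=1, 2-2=0, 2-7=-5
a = 7: 7-1=6, 7-2=5, 7-7=0
Collecting distinct values (and noting 0 appears from a-a):
A - A = {-6, -5, -1, 0, 1, 5, 6}
|A - A| = 7

A - A = {-6, -5, -1, 0, 1, 5, 6}


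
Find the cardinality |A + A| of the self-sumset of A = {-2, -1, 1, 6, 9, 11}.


A + A = {a + a' : a, a' ∈ A}; |A| = 6.
General bounds: 2|A| - 1 ≤ |A + A| ≤ |A|(|A|+1)/2, i.e. 11 ≤ |A + A| ≤ 21.
Lower bound 2|A|-1 is attained iff A is an arithmetic progression.
Enumerate sums a + a' for a ≤ a' (symmetric, so this suffices):
a = -2: -2+-2=-4, -2+-1=-3, -2+1=-1, -2+6=4, -2+9=7, -2+11=9
a = -1: -1+-1=-2, -1+1=0, -1+6=5, -1+9=8, -1+11=10
a = 1: 1+1=2, 1+6=7, 1+9=10, 1+11=12
a = 6: 6+6=12, 6+9=15, 6+11=17
a = 9: 9+9=18, 9+11=20
a = 11: 11+11=22
Distinct sums: {-4, -3, -2, -1, 0, 2, 4, 5, 7, 8, 9, 10, 12, 15, 17, 18, 20, 22}
|A + A| = 18

|A + A| = 18


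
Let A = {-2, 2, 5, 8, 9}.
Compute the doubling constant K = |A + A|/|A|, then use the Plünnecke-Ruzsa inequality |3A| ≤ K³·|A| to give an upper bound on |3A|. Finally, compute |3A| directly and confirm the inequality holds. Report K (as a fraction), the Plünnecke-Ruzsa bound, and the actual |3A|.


|A| = 5.
Step 1: Compute A + A by enumerating all 25 pairs.
A + A = {-4, 0, 3, 4, 6, 7, 10, 11, 13, 14, 16, 17, 18}, so |A + A| = 13.
Step 2: Doubling constant K = |A + A|/|A| = 13/5 = 13/5 ≈ 2.6000.
Step 3: Plünnecke-Ruzsa gives |3A| ≤ K³·|A| = (2.6000)³ · 5 ≈ 87.8800.
Step 4: Compute 3A = A + A + A directly by enumerating all triples (a,b,c) ∈ A³; |3A| = 25.
Step 5: Check 25 ≤ 87.8800? Yes ✓.

K = 13/5, Plünnecke-Ruzsa bound K³|A| ≈ 87.8800, |3A| = 25, inequality holds.


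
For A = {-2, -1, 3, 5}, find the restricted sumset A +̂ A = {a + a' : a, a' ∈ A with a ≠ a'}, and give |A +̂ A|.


Restricted sumset: A +̂ A = {a + a' : a ∈ A, a' ∈ A, a ≠ a'}.
Equivalently, take A + A and drop any sum 2a that is achievable ONLY as a + a for a ∈ A (i.e. sums representable only with equal summands).
Enumerate pairs (a, a') with a < a' (symmetric, so each unordered pair gives one sum; this covers all a ≠ a'):
  -2 + -1 = -3
  -2 + 3 = 1
  -2 + 5 = 3
  -1 + 3 = 2
  -1 + 5 = 4
  3 + 5 = 8
Collected distinct sums: {-3, 1, 2, 3, 4, 8}
|A +̂ A| = 6
(Reference bound: |A +̂ A| ≥ 2|A| - 3 for |A| ≥ 2, with |A| = 4 giving ≥ 5.)

|A +̂ A| = 6


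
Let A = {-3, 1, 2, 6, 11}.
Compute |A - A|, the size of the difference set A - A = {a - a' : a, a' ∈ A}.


A - A = {a - a' : a, a' ∈ A}; |A| = 5.
Bounds: 2|A|-1 ≤ |A - A| ≤ |A|² - |A| + 1, i.e. 9 ≤ |A - A| ≤ 21.
Note: 0 ∈ A - A always (from a - a). The set is symmetric: if d ∈ A - A then -d ∈ A - A.
Enumerate nonzero differences d = a - a' with a > a' (then include -d):
Positive differences: {1, 4, 5, 9, 10, 14}
Full difference set: {0} ∪ (positive diffs) ∪ (negative diffs).
|A - A| = 1 + 2·6 = 13 (matches direct enumeration: 13).

|A - A| = 13


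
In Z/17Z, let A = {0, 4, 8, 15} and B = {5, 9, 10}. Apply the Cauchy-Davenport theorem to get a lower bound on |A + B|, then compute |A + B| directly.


Cauchy-Davenport: |A + B| ≥ min(p, |A| + |B| - 1) for A, B nonempty in Z/pZ.
|A| = 4, |B| = 3, p = 17.
CD lower bound = min(17, 4 + 3 - 1) = min(17, 6) = 6.
Compute A + B mod 17 directly:
a = 0: 0+5=5, 0+9=9, 0+10=10
a = 4: 4+5=9, 4+9=13, 4+10=14
a = 8: 8+5=13, 8+9=0, 8+10=1
a = 15: 15+5=3, 15+9=7, 15+10=8
A + B = {0, 1, 3, 5, 7, 8, 9, 10, 13, 14}, so |A + B| = 10.
Verify: 10 ≥ 6? Yes ✓.

CD lower bound = 6, actual |A + B| = 10.


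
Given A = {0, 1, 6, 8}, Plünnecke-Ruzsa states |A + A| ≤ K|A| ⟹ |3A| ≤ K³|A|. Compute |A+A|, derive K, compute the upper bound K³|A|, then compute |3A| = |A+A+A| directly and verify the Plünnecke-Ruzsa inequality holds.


|A| = 4.
Step 1: Compute A + A by enumerating all 16 pairs.
A + A = {0, 1, 2, 6, 7, 8, 9, 12, 14, 16}, so |A + A| = 10.
Step 2: Doubling constant K = |A + A|/|A| = 10/4 = 10/4 ≈ 2.5000.
Step 3: Plünnecke-Ruzsa gives |3A| ≤ K³·|A| = (2.5000)³ · 4 ≈ 62.5000.
Step 4: Compute 3A = A + A + A directly by enumerating all triples (a,b,c) ∈ A³; |3A| = 19.
Step 5: Check 19 ≤ 62.5000? Yes ✓.

K = 10/4, Plünnecke-Ruzsa bound K³|A| ≈ 62.5000, |3A| = 19, inequality holds.


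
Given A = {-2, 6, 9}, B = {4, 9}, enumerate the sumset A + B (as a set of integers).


A + B = {a + b : a ∈ A, b ∈ B}.
Enumerate all |A|·|B| = 3·2 = 6 pairs (a, b) and collect distinct sums.
a = -2: -2+4=2, -2+9=7
a = 6: 6+4=10, 6+9=15
a = 9: 9+4=13, 9+9=18
Collecting distinct sums: A + B = {2, 7, 10, 13, 15, 18}
|A + B| = 6

A + B = {2, 7, 10, 13, 15, 18}


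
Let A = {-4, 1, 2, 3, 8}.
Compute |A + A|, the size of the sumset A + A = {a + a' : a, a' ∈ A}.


A + A = {a + a' : a, a' ∈ A}; |A| = 5.
General bounds: 2|A| - 1 ≤ |A + A| ≤ |A|(|A|+1)/2, i.e. 9 ≤ |A + A| ≤ 15.
Lower bound 2|A|-1 is attained iff A is an arithmetic progression.
Enumerate sums a + a' for a ≤ a' (symmetric, so this suffices):
a = -4: -4+-4=-8, -4+1=-3, -4+2=-2, -4+3=-1, -4+8=4
a = 1: 1+1=2, 1+2=3, 1+3=4, 1+8=9
a = 2: 2+2=4, 2+3=5, 2+8=10
a = 3: 3+3=6, 3+8=11
a = 8: 8+8=16
Distinct sums: {-8, -3, -2, -1, 2, 3, 4, 5, 6, 9, 10, 11, 16}
|A + A| = 13

|A + A| = 13


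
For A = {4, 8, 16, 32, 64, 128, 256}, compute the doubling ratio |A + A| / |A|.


|A| = 7.
Compute A + A by enumerating all 49 pairs.
A + A = {8, 12, 16, 20, 24, 32, 36, 40, 48, 64, 68, 72, 80, 96, 128, 132, 136, 144, 160, 192, 256, 260, 264, 272, 288, 320, 384, 512}, so |A + A| = 28.
K = |A + A| / |A| = 28/7 = 4/1 ≈ 4.0000.
Reference: AP of size 7 gives K = 13/7 ≈ 1.8571; a fully generic set of size 7 gives K ≈ 4.0000.

|A| = 7, |A + A| = 28, K = 28/7 = 4/1.


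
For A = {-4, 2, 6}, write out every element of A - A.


A - A = {a - a' : a, a' ∈ A}.
Compute a - a' for each ordered pair (a, a'):
a = -4: -4--4=0, -4-2=-6, -4-6=-10
a = 2: 2--4=6, 2-2=0, 2-6=-4
a = 6: 6--4=10, 6-2=4, 6-6=0
Collecting distinct values (and noting 0 appears from a-a):
A - A = {-10, -6, -4, 0, 4, 6, 10}
|A - A| = 7

A - A = {-10, -6, -4, 0, 4, 6, 10}


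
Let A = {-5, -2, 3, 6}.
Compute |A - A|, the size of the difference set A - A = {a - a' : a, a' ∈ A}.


A - A = {a - a' : a, a' ∈ A}; |A| = 4.
Bounds: 2|A|-1 ≤ |A - A| ≤ |A|² - |A| + 1, i.e. 7 ≤ |A - A| ≤ 13.
Note: 0 ∈ A - A always (from a - a). The set is symmetric: if d ∈ A - A then -d ∈ A - A.
Enumerate nonzero differences d = a - a' with a > a' (then include -d):
Positive differences: {3, 5, 8, 11}
Full difference set: {0} ∪ (positive diffs) ∪ (negative diffs).
|A - A| = 1 + 2·4 = 9 (matches direct enumeration: 9).

|A - A| = 9


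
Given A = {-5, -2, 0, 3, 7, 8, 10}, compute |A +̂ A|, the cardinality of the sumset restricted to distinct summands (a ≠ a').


Restricted sumset: A +̂ A = {a + a' : a ∈ A, a' ∈ A, a ≠ a'}.
Equivalently, take A + A and drop any sum 2a that is achievable ONLY as a + a for a ∈ A (i.e. sums representable only with equal summands).
Enumerate pairs (a, a') with a < a' (symmetric, so each unordered pair gives one sum; this covers all a ≠ a'):
  -5 + -2 = -7
  -5 + 0 = -5
  -5 + 3 = -2
  -5 + 7 = 2
  -5 + 8 = 3
  -5 + 10 = 5
  -2 + 0 = -2
  -2 + 3 = 1
  -2 + 7 = 5
  -2 + 8 = 6
  -2 + 10 = 8
  0 + 3 = 3
  0 + 7 = 7
  0 + 8 = 8
  0 + 10 = 10
  3 + 7 = 10
  3 + 8 = 11
  3 + 10 = 13
  7 + 8 = 15
  7 + 10 = 17
  8 + 10 = 18
Collected distinct sums: {-7, -5, -2, 1, 2, 3, 5, 6, 7, 8, 10, 11, 13, 15, 17, 18}
|A +̂ A| = 16
(Reference bound: |A +̂ A| ≥ 2|A| - 3 for |A| ≥ 2, with |A| = 7 giving ≥ 11.)

|A +̂ A| = 16


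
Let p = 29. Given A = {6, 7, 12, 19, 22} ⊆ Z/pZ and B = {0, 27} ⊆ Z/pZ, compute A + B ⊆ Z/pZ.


Work in Z/29Z: reduce every sum a + b modulo 29.
Enumerate all 10 pairs:
a = 6: 6+0=6, 6+27=4
a = 7: 7+0=7, 7+27=5
a = 12: 12+0=12, 12+27=10
a = 19: 19+0=19, 19+27=17
a = 22: 22+0=22, 22+27=20
Distinct residues collected: {4, 5, 6, 7, 10, 12, 17, 19, 20, 22}
|A + B| = 10 (out of 29 total residues).

A + B = {4, 5, 6, 7, 10, 12, 17, 19, 20, 22}


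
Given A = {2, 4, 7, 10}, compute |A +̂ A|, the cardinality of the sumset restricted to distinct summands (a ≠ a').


Restricted sumset: A +̂ A = {a + a' : a ∈ A, a' ∈ A, a ≠ a'}.
Equivalently, take A + A and drop any sum 2a that is achievable ONLY as a + a for a ∈ A (i.e. sums representable only with equal summands).
Enumerate pairs (a, a') with a < a' (symmetric, so each unordered pair gives one sum; this covers all a ≠ a'):
  2 + 4 = 6
  2 + 7 = 9
  2 + 10 = 12
  4 + 7 = 11
  4 + 10 = 14
  7 + 10 = 17
Collected distinct sums: {6, 9, 11, 12, 14, 17}
|A +̂ A| = 6
(Reference bound: |A +̂ A| ≥ 2|A| - 3 for |A| ≥ 2, with |A| = 4 giving ≥ 5.)

|A +̂ A| = 6


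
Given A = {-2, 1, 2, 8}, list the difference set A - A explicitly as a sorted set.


A - A = {a - a' : a, a' ∈ A}.
Compute a - a' for each ordered pair (a, a'):
a = -2: -2--2=0, -2-1=-3, -2-2=-4, -2-8=-10
a = 1: 1--2=3, 1-1=0, 1-2=-1, 1-8=-7
a = 2: 2--2=4, 2-1=1, 2-2=0, 2-8=-6
a = 8: 8--2=10, 8-1=7, 8-2=6, 8-8=0
Collecting distinct values (and noting 0 appears from a-a):
A - A = {-10, -7, -6, -4, -3, -1, 0, 1, 3, 4, 6, 7, 10}
|A - A| = 13

A - A = {-10, -7, -6, -4, -3, -1, 0, 1, 3, 4, 6, 7, 10}


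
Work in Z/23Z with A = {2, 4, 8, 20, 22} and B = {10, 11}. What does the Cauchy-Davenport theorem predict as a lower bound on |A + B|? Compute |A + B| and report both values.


Cauchy-Davenport: |A + B| ≥ min(p, |A| + |B| - 1) for A, B nonempty in Z/pZ.
|A| = 5, |B| = 2, p = 23.
CD lower bound = min(23, 5 + 2 - 1) = min(23, 6) = 6.
Compute A + B mod 23 directly:
a = 2: 2+10=12, 2+11=13
a = 4: 4+10=14, 4+11=15
a = 8: 8+10=18, 8+11=19
a = 20: 20+10=7, 20+11=8
a = 22: 22+10=9, 22+11=10
A + B = {7, 8, 9, 10, 12, 13, 14, 15, 18, 19}, so |A + B| = 10.
Verify: 10 ≥ 6? Yes ✓.

CD lower bound = 6, actual |A + B| = 10.


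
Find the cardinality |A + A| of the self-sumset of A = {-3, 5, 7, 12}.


A + A = {a + a' : a, a' ∈ A}; |A| = 4.
General bounds: 2|A| - 1 ≤ |A + A| ≤ |A|(|A|+1)/2, i.e. 7 ≤ |A + A| ≤ 10.
Lower bound 2|A|-1 is attained iff A is an arithmetic progression.
Enumerate sums a + a' for a ≤ a' (symmetric, so this suffices):
a = -3: -3+-3=-6, -3+5=2, -3+7=4, -3+12=9
a = 5: 5+5=10, 5+7=12, 5+12=17
a = 7: 7+7=14, 7+12=19
a = 12: 12+12=24
Distinct sums: {-6, 2, 4, 9, 10, 12, 14, 17, 19, 24}
|A + A| = 10

|A + A| = 10


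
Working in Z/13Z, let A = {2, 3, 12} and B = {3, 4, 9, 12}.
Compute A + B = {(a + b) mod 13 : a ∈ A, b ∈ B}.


Work in Z/13Z: reduce every sum a + b modulo 13.
Enumerate all 12 pairs:
a = 2: 2+3=5, 2+4=6, 2+9=11, 2+12=1
a = 3: 3+3=6, 3+4=7, 3+9=12, 3+12=2
a = 12: 12+3=2, 12+4=3, 12+9=8, 12+12=11
Distinct residues collected: {1, 2, 3, 5, 6, 7, 8, 11, 12}
|A + B| = 9 (out of 13 total residues).

A + B = {1, 2, 3, 5, 6, 7, 8, 11, 12}


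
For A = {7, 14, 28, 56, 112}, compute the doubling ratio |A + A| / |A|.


|A| = 5.
Compute A + A by enumerating all 25 pairs.
A + A = {14, 21, 28, 35, 42, 56, 63, 70, 84, 112, 119, 126, 140, 168, 224}, so |A + A| = 15.
K = |A + A| / |A| = 15/5 = 3/1 ≈ 3.0000.
Reference: AP of size 5 gives K = 9/5 ≈ 1.8000; a fully generic set of size 5 gives K ≈ 3.0000.

|A| = 5, |A + A| = 15, K = 15/5 = 3/1.


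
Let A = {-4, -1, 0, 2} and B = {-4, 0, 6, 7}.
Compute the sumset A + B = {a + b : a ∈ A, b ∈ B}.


A + B = {a + b : a ∈ A, b ∈ B}.
Enumerate all |A|·|B| = 4·4 = 16 pairs (a, b) and collect distinct sums.
a = -4: -4+-4=-8, -4+0=-4, -4+6=2, -4+7=3
a = -1: -1+-4=-5, -1+0=-1, -1+6=5, -1+7=6
a = 0: 0+-4=-4, 0+0=0, 0+6=6, 0+7=7
a = 2: 2+-4=-2, 2+0=2, 2+6=8, 2+7=9
Collecting distinct sums: A + B = {-8, -5, -4, -2, -1, 0, 2, 3, 5, 6, 7, 8, 9}
|A + B| = 13

A + B = {-8, -5, -4, -2, -1, 0, 2, 3, 5, 6, 7, 8, 9}


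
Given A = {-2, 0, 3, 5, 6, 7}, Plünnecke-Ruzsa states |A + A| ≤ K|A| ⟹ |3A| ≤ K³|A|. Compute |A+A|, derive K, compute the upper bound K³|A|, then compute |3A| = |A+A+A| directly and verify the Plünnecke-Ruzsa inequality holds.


|A| = 6.
Step 1: Compute A + A by enumerating all 36 pairs.
A + A = {-4, -2, 0, 1, 3, 4, 5, 6, 7, 8, 9, 10, 11, 12, 13, 14}, so |A + A| = 16.
Step 2: Doubling constant K = |A + A|/|A| = 16/6 = 16/6 ≈ 2.6667.
Step 3: Plünnecke-Ruzsa gives |3A| ≤ K³·|A| = (2.6667)³ · 6 ≈ 113.7778.
Step 4: Compute 3A = A + A + A directly by enumerating all triples (a,b,c) ∈ A³; |3A| = 26.
Step 5: Check 26 ≤ 113.7778? Yes ✓.

K = 16/6, Plünnecke-Ruzsa bound K³|A| ≈ 113.7778, |3A| = 26, inequality holds.


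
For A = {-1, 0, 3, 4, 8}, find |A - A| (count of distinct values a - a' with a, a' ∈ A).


A - A = {a - a' : a, a' ∈ A}; |A| = 5.
Bounds: 2|A|-1 ≤ |A - A| ≤ |A|² - |A| + 1, i.e. 9 ≤ |A - A| ≤ 21.
Note: 0 ∈ A - A always (from a - a). The set is symmetric: if d ∈ A - A then -d ∈ A - A.
Enumerate nonzero differences d = a - a' with a > a' (then include -d):
Positive differences: {1, 3, 4, 5, 8, 9}
Full difference set: {0} ∪ (positive diffs) ∪ (negative diffs).
|A - A| = 1 + 2·6 = 13 (matches direct enumeration: 13).

|A - A| = 13


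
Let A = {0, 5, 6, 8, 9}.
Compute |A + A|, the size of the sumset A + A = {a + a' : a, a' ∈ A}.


A + A = {a + a' : a, a' ∈ A}; |A| = 5.
General bounds: 2|A| - 1 ≤ |A + A| ≤ |A|(|A|+1)/2, i.e. 9 ≤ |A + A| ≤ 15.
Lower bound 2|A|-1 is attained iff A is an arithmetic progression.
Enumerate sums a + a' for a ≤ a' (symmetric, so this suffices):
a = 0: 0+0=0, 0+5=5, 0+6=6, 0+8=8, 0+9=9
a = 5: 5+5=10, 5+6=11, 5+8=13, 5+9=14
a = 6: 6+6=12, 6+8=14, 6+9=15
a = 8: 8+8=16, 8+9=17
a = 9: 9+9=18
Distinct sums: {0, 5, 6, 8, 9, 10, 11, 12, 13, 14, 15, 16, 17, 18}
|A + A| = 14

|A + A| = 14


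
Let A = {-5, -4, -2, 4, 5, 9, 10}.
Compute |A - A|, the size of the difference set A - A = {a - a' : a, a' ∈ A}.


A - A = {a - a' : a, a' ∈ A}; |A| = 7.
Bounds: 2|A|-1 ≤ |A - A| ≤ |A|² - |A| + 1, i.e. 13 ≤ |A - A| ≤ 43.
Note: 0 ∈ A - A always (from a - a). The set is symmetric: if d ∈ A - A then -d ∈ A - A.
Enumerate nonzero differences d = a - a' with a > a' (then include -d):
Positive differences: {1, 2, 3, 4, 5, 6, 7, 8, 9, 10, 11, 12, 13, 14, 15}
Full difference set: {0} ∪ (positive diffs) ∪ (negative diffs).
|A - A| = 1 + 2·15 = 31 (matches direct enumeration: 31).

|A - A| = 31


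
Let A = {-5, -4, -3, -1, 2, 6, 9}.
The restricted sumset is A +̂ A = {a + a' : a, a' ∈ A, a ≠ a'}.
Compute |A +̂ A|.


Restricted sumset: A +̂ A = {a + a' : a ∈ A, a' ∈ A, a ≠ a'}.
Equivalently, take A + A and drop any sum 2a that is achievable ONLY as a + a for a ∈ A (i.e. sums representable only with equal summands).
Enumerate pairs (a, a') with a < a' (symmetric, so each unordered pair gives one sum; this covers all a ≠ a'):
  -5 + -4 = -9
  -5 + -3 = -8
  -5 + -1 = -6
  -5 + 2 = -3
  -5 + 6 = 1
  -5 + 9 = 4
  -4 + -3 = -7
  -4 + -1 = -5
  -4 + 2 = -2
  -4 + 6 = 2
  -4 + 9 = 5
  -3 + -1 = -4
  -3 + 2 = -1
  -3 + 6 = 3
  -3 + 9 = 6
  -1 + 2 = 1
  -1 + 6 = 5
  -1 + 9 = 8
  2 + 6 = 8
  2 + 9 = 11
  6 + 9 = 15
Collected distinct sums: {-9, -8, -7, -6, -5, -4, -3, -2, -1, 1, 2, 3, 4, 5, 6, 8, 11, 15}
|A +̂ A| = 18
(Reference bound: |A +̂ A| ≥ 2|A| - 3 for |A| ≥ 2, with |A| = 7 giving ≥ 11.)

|A +̂ A| = 18


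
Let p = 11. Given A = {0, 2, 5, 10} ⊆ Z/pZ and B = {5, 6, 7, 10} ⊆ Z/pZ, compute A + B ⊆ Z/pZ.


Work in Z/11Z: reduce every sum a + b modulo 11.
Enumerate all 16 pairs:
a = 0: 0+5=5, 0+6=6, 0+7=7, 0+10=10
a = 2: 2+5=7, 2+6=8, 2+7=9, 2+10=1
a = 5: 5+5=10, 5+6=0, 5+7=1, 5+10=4
a = 10: 10+5=4, 10+6=5, 10+7=6, 10+10=9
Distinct residues collected: {0, 1, 4, 5, 6, 7, 8, 9, 10}
|A + B| = 9 (out of 11 total residues).

A + B = {0, 1, 4, 5, 6, 7, 8, 9, 10}


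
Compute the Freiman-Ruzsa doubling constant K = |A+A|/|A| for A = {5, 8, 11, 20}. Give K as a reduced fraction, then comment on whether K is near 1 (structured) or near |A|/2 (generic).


|A| = 4.
Compute A + A by enumerating all 16 pairs.
A + A = {10, 13, 16, 19, 22, 25, 28, 31, 40}, so |A + A| = 9.
K = |A + A| / |A| = 9/4 (already in lowest terms) ≈ 2.2500.
Reference: AP of size 4 gives K = 7/4 ≈ 1.7500; a fully generic set of size 4 gives K ≈ 2.5000.

|A| = 4, |A + A| = 9, K = 9/4.


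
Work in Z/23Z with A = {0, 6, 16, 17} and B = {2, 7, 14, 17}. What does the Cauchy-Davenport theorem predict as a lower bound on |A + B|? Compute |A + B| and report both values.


Cauchy-Davenport: |A + B| ≥ min(p, |A| + |B| - 1) for A, B nonempty in Z/pZ.
|A| = 4, |B| = 4, p = 23.
CD lower bound = min(23, 4 + 4 - 1) = min(23, 7) = 7.
Compute A + B mod 23 directly:
a = 0: 0+2=2, 0+7=7, 0+14=14, 0+17=17
a = 6: 6+2=8, 6+7=13, 6+14=20, 6+17=0
a = 16: 16+2=18, 16+7=0, 16+14=7, 16+17=10
a = 17: 17+2=19, 17+7=1, 17+14=8, 17+17=11
A + B = {0, 1, 2, 7, 8, 10, 11, 13, 14, 17, 18, 19, 20}, so |A + B| = 13.
Verify: 13 ≥ 7? Yes ✓.

CD lower bound = 7, actual |A + B| = 13.


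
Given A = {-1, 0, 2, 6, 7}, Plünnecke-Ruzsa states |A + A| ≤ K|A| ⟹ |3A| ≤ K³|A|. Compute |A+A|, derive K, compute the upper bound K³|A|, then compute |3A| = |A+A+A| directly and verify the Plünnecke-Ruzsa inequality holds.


|A| = 5.
Step 1: Compute A + A by enumerating all 25 pairs.
A + A = {-2, -1, 0, 1, 2, 4, 5, 6, 7, 8, 9, 12, 13, 14}, so |A + A| = 14.
Step 2: Doubling constant K = |A + A|/|A| = 14/5 = 14/5 ≈ 2.8000.
Step 3: Plünnecke-Ruzsa gives |3A| ≤ K³·|A| = (2.8000)³ · 5 ≈ 109.7600.
Step 4: Compute 3A = A + A + A directly by enumerating all triples (a,b,c) ∈ A³; |3A| = 24.
Step 5: Check 24 ≤ 109.7600? Yes ✓.

K = 14/5, Plünnecke-Ruzsa bound K³|A| ≈ 109.7600, |3A| = 24, inequality holds.


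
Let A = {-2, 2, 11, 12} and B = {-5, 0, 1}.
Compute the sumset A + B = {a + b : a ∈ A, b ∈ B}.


A + B = {a + b : a ∈ A, b ∈ B}.
Enumerate all |A|·|B| = 4·3 = 12 pairs (a, b) and collect distinct sums.
a = -2: -2+-5=-7, -2+0=-2, -2+1=-1
a = 2: 2+-5=-3, 2+0=2, 2+1=3
a = 11: 11+-5=6, 11+0=11, 11+1=12
a = 12: 12+-5=7, 12+0=12, 12+1=13
Collecting distinct sums: A + B = {-7, -3, -2, -1, 2, 3, 6, 7, 11, 12, 13}
|A + B| = 11

A + B = {-7, -3, -2, -1, 2, 3, 6, 7, 11, 12, 13}


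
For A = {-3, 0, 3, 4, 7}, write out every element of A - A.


A - A = {a - a' : a, a' ∈ A}.
Compute a - a' for each ordered pair (a, a'):
a = -3: -3--3=0, -3-0=-3, -3-3=-6, -3-4=-7, -3-7=-10
a = 0: 0--3=3, 0-0=0, 0-3=-3, 0-4=-4, 0-7=-7
a = 3: 3--3=6, 3-0=3, 3-3=0, 3-4=-1, 3-7=-4
a = 4: 4--3=7, 4-0=4, 4-3=1, 4-4=0, 4-7=-3
a = 7: 7--3=10, 7-0=7, 7-3=4, 7-4=3, 7-7=0
Collecting distinct values (and noting 0 appears from a-a):
A - A = {-10, -7, -6, -4, -3, -1, 0, 1, 3, 4, 6, 7, 10}
|A - A| = 13

A - A = {-10, -7, -6, -4, -3, -1, 0, 1, 3, 4, 6, 7, 10}


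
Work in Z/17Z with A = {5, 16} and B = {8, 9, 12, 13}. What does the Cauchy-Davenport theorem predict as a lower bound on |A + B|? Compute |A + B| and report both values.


Cauchy-Davenport: |A + B| ≥ min(p, |A| + |B| - 1) for A, B nonempty in Z/pZ.
|A| = 2, |B| = 4, p = 17.
CD lower bound = min(17, 2 + 4 - 1) = min(17, 5) = 5.
Compute A + B mod 17 directly:
a = 5: 5+8=13, 5+9=14, 5+12=0, 5+13=1
a = 16: 16+8=7, 16+9=8, 16+12=11, 16+13=12
A + B = {0, 1, 7, 8, 11, 12, 13, 14}, so |A + B| = 8.
Verify: 8 ≥ 5? Yes ✓.

CD lower bound = 5, actual |A + B| = 8.


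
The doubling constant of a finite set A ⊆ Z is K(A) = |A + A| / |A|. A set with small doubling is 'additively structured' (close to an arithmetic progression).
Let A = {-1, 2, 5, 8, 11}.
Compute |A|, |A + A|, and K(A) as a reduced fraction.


|A| = 5.
Compute A + A by enumerating all 25 pairs.
A + A = {-2, 1, 4, 7, 10, 13, 16, 19, 22}, so |A + A| = 9.
K = |A + A| / |A| = 9/5 (already in lowest terms) ≈ 1.8000.
Reference: AP of size 5 gives K = 9/5 ≈ 1.8000; a fully generic set of size 5 gives K ≈ 3.0000.

|A| = 5, |A + A| = 9, K = 9/5.


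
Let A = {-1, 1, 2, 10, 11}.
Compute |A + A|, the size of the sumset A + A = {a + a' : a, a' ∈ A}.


A + A = {a + a' : a, a' ∈ A}; |A| = 5.
General bounds: 2|A| - 1 ≤ |A + A| ≤ |A|(|A|+1)/2, i.e. 9 ≤ |A + A| ≤ 15.
Lower bound 2|A|-1 is attained iff A is an arithmetic progression.
Enumerate sums a + a' for a ≤ a' (symmetric, so this suffices):
a = -1: -1+-1=-2, -1+1=0, -1+2=1, -1+10=9, -1+11=10
a = 1: 1+1=2, 1+2=3, 1+10=11, 1+11=12
a = 2: 2+2=4, 2+10=12, 2+11=13
a = 10: 10+10=20, 10+11=21
a = 11: 11+11=22
Distinct sums: {-2, 0, 1, 2, 3, 4, 9, 10, 11, 12, 13, 20, 21, 22}
|A + A| = 14

|A + A| = 14


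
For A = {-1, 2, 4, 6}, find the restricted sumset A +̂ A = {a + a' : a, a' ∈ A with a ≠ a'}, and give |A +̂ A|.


Restricted sumset: A +̂ A = {a + a' : a ∈ A, a' ∈ A, a ≠ a'}.
Equivalently, take A + A and drop any sum 2a that is achievable ONLY as a + a for a ∈ A (i.e. sums representable only with equal summands).
Enumerate pairs (a, a') with a < a' (symmetric, so each unordered pair gives one sum; this covers all a ≠ a'):
  -1 + 2 = 1
  -1 + 4 = 3
  -1 + 6 = 5
  2 + 4 = 6
  2 + 6 = 8
  4 + 6 = 10
Collected distinct sums: {1, 3, 5, 6, 8, 10}
|A +̂ A| = 6
(Reference bound: |A +̂ A| ≥ 2|A| - 3 for |A| ≥ 2, with |A| = 4 giving ≥ 5.)

|A +̂ A| = 6


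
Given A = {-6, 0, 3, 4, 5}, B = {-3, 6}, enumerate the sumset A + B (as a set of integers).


A + B = {a + b : a ∈ A, b ∈ B}.
Enumerate all |A|·|B| = 5·2 = 10 pairs (a, b) and collect distinct sums.
a = -6: -6+-3=-9, -6+6=0
a = 0: 0+-3=-3, 0+6=6
a = 3: 3+-3=0, 3+6=9
a = 4: 4+-3=1, 4+6=10
a = 5: 5+-3=2, 5+6=11
Collecting distinct sums: A + B = {-9, -3, 0, 1, 2, 6, 9, 10, 11}
|A + B| = 9

A + B = {-9, -3, 0, 1, 2, 6, 9, 10, 11}


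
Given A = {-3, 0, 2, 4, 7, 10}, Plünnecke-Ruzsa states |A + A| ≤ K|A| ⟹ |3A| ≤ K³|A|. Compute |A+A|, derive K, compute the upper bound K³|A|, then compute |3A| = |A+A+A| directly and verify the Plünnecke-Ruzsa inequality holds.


|A| = 6.
Step 1: Compute A + A by enumerating all 36 pairs.
A + A = {-6, -3, -1, 0, 1, 2, 4, 6, 7, 8, 9, 10, 11, 12, 14, 17, 20}, so |A + A| = 17.
Step 2: Doubling constant K = |A + A|/|A| = 17/6 = 17/6 ≈ 2.8333.
Step 3: Plünnecke-Ruzsa gives |3A| ≤ K³·|A| = (2.8333)³ · 6 ≈ 136.4722.
Step 4: Compute 3A = A + A + A directly by enumerating all triples (a,b,c) ∈ A³; |3A| = 32.
Step 5: Check 32 ≤ 136.4722? Yes ✓.

K = 17/6, Plünnecke-Ruzsa bound K³|A| ≈ 136.4722, |3A| = 32, inequality holds.


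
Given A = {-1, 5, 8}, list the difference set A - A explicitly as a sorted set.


A - A = {a - a' : a, a' ∈ A}.
Compute a - a' for each ordered pair (a, a'):
a = -1: -1--1=0, -1-5=-6, -1-8=-9
a = 5: 5--1=6, 5-5=0, 5-8=-3
a = 8: 8--1=9, 8-5=3, 8-8=0
Collecting distinct values (and noting 0 appears from a-a):
A - A = {-9, -6, -3, 0, 3, 6, 9}
|A - A| = 7

A - A = {-9, -6, -3, 0, 3, 6, 9}


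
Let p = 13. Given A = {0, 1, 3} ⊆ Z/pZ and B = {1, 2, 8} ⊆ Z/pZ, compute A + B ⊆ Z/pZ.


Work in Z/13Z: reduce every sum a + b modulo 13.
Enumerate all 9 pairs:
a = 0: 0+1=1, 0+2=2, 0+8=8
a = 1: 1+1=2, 1+2=3, 1+8=9
a = 3: 3+1=4, 3+2=5, 3+8=11
Distinct residues collected: {1, 2, 3, 4, 5, 8, 9, 11}
|A + B| = 8 (out of 13 total residues).

A + B = {1, 2, 3, 4, 5, 8, 9, 11}


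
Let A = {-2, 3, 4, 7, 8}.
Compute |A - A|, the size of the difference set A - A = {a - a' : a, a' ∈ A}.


A - A = {a - a' : a, a' ∈ A}; |A| = 5.
Bounds: 2|A|-1 ≤ |A - A| ≤ |A|² - |A| + 1, i.e. 9 ≤ |A - A| ≤ 21.
Note: 0 ∈ A - A always (from a - a). The set is symmetric: if d ∈ A - A then -d ∈ A - A.
Enumerate nonzero differences d = a - a' with a > a' (then include -d):
Positive differences: {1, 3, 4, 5, 6, 9, 10}
Full difference set: {0} ∪ (positive diffs) ∪ (negative diffs).
|A - A| = 1 + 2·7 = 15 (matches direct enumeration: 15).

|A - A| = 15


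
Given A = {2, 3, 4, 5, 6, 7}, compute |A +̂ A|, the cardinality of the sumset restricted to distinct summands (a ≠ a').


Restricted sumset: A +̂ A = {a + a' : a ∈ A, a' ∈ A, a ≠ a'}.
Equivalently, take A + A and drop any sum 2a that is achievable ONLY as a + a for a ∈ A (i.e. sums representable only with equal summands).
Enumerate pairs (a, a') with a < a' (symmetric, so each unordered pair gives one sum; this covers all a ≠ a'):
  2 + 3 = 5
  2 + 4 = 6
  2 + 5 = 7
  2 + 6 = 8
  2 + 7 = 9
  3 + 4 = 7
  3 + 5 = 8
  3 + 6 = 9
  3 + 7 = 10
  4 + 5 = 9
  4 + 6 = 10
  4 + 7 = 11
  5 + 6 = 11
  5 + 7 = 12
  6 + 7 = 13
Collected distinct sums: {5, 6, 7, 8, 9, 10, 11, 12, 13}
|A +̂ A| = 9
(Reference bound: |A +̂ A| ≥ 2|A| - 3 for |A| ≥ 2, with |A| = 6 giving ≥ 9.)

|A +̂ A| = 9


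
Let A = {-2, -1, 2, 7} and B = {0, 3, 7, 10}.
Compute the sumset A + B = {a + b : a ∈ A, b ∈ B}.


A + B = {a + b : a ∈ A, b ∈ B}.
Enumerate all |A|·|B| = 4·4 = 16 pairs (a, b) and collect distinct sums.
a = -2: -2+0=-2, -2+3=1, -2+7=5, -2+10=8
a = -1: -1+0=-1, -1+3=2, -1+7=6, -1+10=9
a = 2: 2+0=2, 2+3=5, 2+7=9, 2+10=12
a = 7: 7+0=7, 7+3=10, 7+7=14, 7+10=17
Collecting distinct sums: A + B = {-2, -1, 1, 2, 5, 6, 7, 8, 9, 10, 12, 14, 17}
|A + B| = 13

A + B = {-2, -1, 1, 2, 5, 6, 7, 8, 9, 10, 12, 14, 17}


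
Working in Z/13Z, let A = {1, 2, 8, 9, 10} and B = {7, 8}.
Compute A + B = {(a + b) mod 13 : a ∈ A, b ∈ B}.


Work in Z/13Z: reduce every sum a + b modulo 13.
Enumerate all 10 pairs:
a = 1: 1+7=8, 1+8=9
a = 2: 2+7=9, 2+8=10
a = 8: 8+7=2, 8+8=3
a = 9: 9+7=3, 9+8=4
a = 10: 10+7=4, 10+8=5
Distinct residues collected: {2, 3, 4, 5, 8, 9, 10}
|A + B| = 7 (out of 13 total residues).

A + B = {2, 3, 4, 5, 8, 9, 10}


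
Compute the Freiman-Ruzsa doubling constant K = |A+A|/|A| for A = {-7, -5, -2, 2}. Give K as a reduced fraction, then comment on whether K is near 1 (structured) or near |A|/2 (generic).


|A| = 4.
Compute A + A by enumerating all 16 pairs.
A + A = {-14, -12, -10, -9, -7, -5, -4, -3, 0, 4}, so |A + A| = 10.
K = |A + A| / |A| = 10/4 = 5/2 ≈ 2.5000.
Reference: AP of size 4 gives K = 7/4 ≈ 1.7500; a fully generic set of size 4 gives K ≈ 2.5000.

|A| = 4, |A + A| = 10, K = 10/4 = 5/2.


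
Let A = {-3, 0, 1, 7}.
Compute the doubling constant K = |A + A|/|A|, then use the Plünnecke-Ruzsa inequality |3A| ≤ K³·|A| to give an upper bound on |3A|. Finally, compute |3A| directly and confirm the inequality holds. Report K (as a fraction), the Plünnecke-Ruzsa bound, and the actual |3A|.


|A| = 4.
Step 1: Compute A + A by enumerating all 16 pairs.
A + A = {-6, -3, -2, 0, 1, 2, 4, 7, 8, 14}, so |A + A| = 10.
Step 2: Doubling constant K = |A + A|/|A| = 10/4 = 10/4 ≈ 2.5000.
Step 3: Plünnecke-Ruzsa gives |3A| ≤ K³·|A| = (2.5000)³ · 4 ≈ 62.5000.
Step 4: Compute 3A = A + A + A directly by enumerating all triples (a,b,c) ∈ A³; |3A| = 19.
Step 5: Check 19 ≤ 62.5000? Yes ✓.

K = 10/4, Plünnecke-Ruzsa bound K³|A| ≈ 62.5000, |3A| = 19, inequality holds.


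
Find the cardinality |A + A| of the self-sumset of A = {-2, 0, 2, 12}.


A + A = {a + a' : a, a' ∈ A}; |A| = 4.
General bounds: 2|A| - 1 ≤ |A + A| ≤ |A|(|A|+1)/2, i.e. 7 ≤ |A + A| ≤ 10.
Lower bound 2|A|-1 is attained iff A is an arithmetic progression.
Enumerate sums a + a' for a ≤ a' (symmetric, so this suffices):
a = -2: -2+-2=-4, -2+0=-2, -2+2=0, -2+12=10
a = 0: 0+0=0, 0+2=2, 0+12=12
a = 2: 2+2=4, 2+12=14
a = 12: 12+12=24
Distinct sums: {-4, -2, 0, 2, 4, 10, 12, 14, 24}
|A + A| = 9

|A + A| = 9


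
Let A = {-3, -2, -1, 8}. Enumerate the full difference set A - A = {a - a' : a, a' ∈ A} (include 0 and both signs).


A - A = {a - a' : a, a' ∈ A}.
Compute a - a' for each ordered pair (a, a'):
a = -3: -3--3=0, -3--2=-1, -3--1=-2, -3-8=-11
a = -2: -2--3=1, -2--2=0, -2--1=-1, -2-8=-10
a = -1: -1--3=2, -1--2=1, -1--1=0, -1-8=-9
a = 8: 8--3=11, 8--2=10, 8--1=9, 8-8=0
Collecting distinct values (and noting 0 appears from a-a):
A - A = {-11, -10, -9, -2, -1, 0, 1, 2, 9, 10, 11}
|A - A| = 11

A - A = {-11, -10, -9, -2, -1, 0, 1, 2, 9, 10, 11}


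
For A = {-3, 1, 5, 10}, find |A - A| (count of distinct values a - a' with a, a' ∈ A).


A - A = {a - a' : a, a' ∈ A}; |A| = 4.
Bounds: 2|A|-1 ≤ |A - A| ≤ |A|² - |A| + 1, i.e. 7 ≤ |A - A| ≤ 13.
Note: 0 ∈ A - A always (from a - a). The set is symmetric: if d ∈ A - A then -d ∈ A - A.
Enumerate nonzero differences d = a - a' with a > a' (then include -d):
Positive differences: {4, 5, 8, 9, 13}
Full difference set: {0} ∪ (positive diffs) ∪ (negative diffs).
|A - A| = 1 + 2·5 = 11 (matches direct enumeration: 11).

|A - A| = 11


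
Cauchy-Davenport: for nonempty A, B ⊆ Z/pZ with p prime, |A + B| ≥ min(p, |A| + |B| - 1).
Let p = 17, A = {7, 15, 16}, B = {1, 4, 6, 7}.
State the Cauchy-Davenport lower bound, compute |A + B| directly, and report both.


Cauchy-Davenport: |A + B| ≥ min(p, |A| + |B| - 1) for A, B nonempty in Z/pZ.
|A| = 3, |B| = 4, p = 17.
CD lower bound = min(17, 3 + 4 - 1) = min(17, 6) = 6.
Compute A + B mod 17 directly:
a = 7: 7+1=8, 7+4=11, 7+6=13, 7+7=14
a = 15: 15+1=16, 15+4=2, 15+6=4, 15+7=5
a = 16: 16+1=0, 16+4=3, 16+6=5, 16+7=6
A + B = {0, 2, 3, 4, 5, 6, 8, 11, 13, 14, 16}, so |A + B| = 11.
Verify: 11 ≥ 6? Yes ✓.

CD lower bound = 6, actual |A + B| = 11.


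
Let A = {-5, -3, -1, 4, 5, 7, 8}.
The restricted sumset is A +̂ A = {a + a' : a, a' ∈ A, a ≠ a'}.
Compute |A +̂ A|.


Restricted sumset: A +̂ A = {a + a' : a ∈ A, a' ∈ A, a ≠ a'}.
Equivalently, take A + A and drop any sum 2a that is achievable ONLY as a + a for a ∈ A (i.e. sums representable only with equal summands).
Enumerate pairs (a, a') with a < a' (symmetric, so each unordered pair gives one sum; this covers all a ≠ a'):
  -5 + -3 = -8
  -5 + -1 = -6
  -5 + 4 = -1
  -5 + 5 = 0
  -5 + 7 = 2
  -5 + 8 = 3
  -3 + -1 = -4
  -3 + 4 = 1
  -3 + 5 = 2
  -3 + 7 = 4
  -3 + 8 = 5
  -1 + 4 = 3
  -1 + 5 = 4
  -1 + 7 = 6
  -1 + 8 = 7
  4 + 5 = 9
  4 + 7 = 11
  4 + 8 = 12
  5 + 7 = 12
  5 + 8 = 13
  7 + 8 = 15
Collected distinct sums: {-8, -6, -4, -1, 0, 1, 2, 3, 4, 5, 6, 7, 9, 11, 12, 13, 15}
|A +̂ A| = 17
(Reference bound: |A +̂ A| ≥ 2|A| - 3 for |A| ≥ 2, with |A| = 7 giving ≥ 11.)

|A +̂ A| = 17


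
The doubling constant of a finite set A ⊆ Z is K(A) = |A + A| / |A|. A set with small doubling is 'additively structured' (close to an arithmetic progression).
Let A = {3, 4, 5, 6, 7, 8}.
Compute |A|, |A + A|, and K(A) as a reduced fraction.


|A| = 6.
Compute A + A by enumerating all 36 pairs.
A + A = {6, 7, 8, 9, 10, 11, 12, 13, 14, 15, 16}, so |A + A| = 11.
K = |A + A| / |A| = 11/6 (already in lowest terms) ≈ 1.8333.
Reference: AP of size 6 gives K = 11/6 ≈ 1.8333; a fully generic set of size 6 gives K ≈ 3.5000.

|A| = 6, |A + A| = 11, K = 11/6.


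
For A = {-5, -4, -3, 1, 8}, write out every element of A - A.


A - A = {a - a' : a, a' ∈ A}.
Compute a - a' for each ordered pair (a, a'):
a = -5: -5--5=0, -5--4=-1, -5--3=-2, -5-1=-6, -5-8=-13
a = -4: -4--5=1, -4--4=0, -4--3=-1, -4-1=-5, -4-8=-12
a = -3: -3--5=2, -3--4=1, -3--3=0, -3-1=-4, -3-8=-11
a = 1: 1--5=6, 1--4=5, 1--3=4, 1-1=0, 1-8=-7
a = 8: 8--5=13, 8--4=12, 8--3=11, 8-1=7, 8-8=0
Collecting distinct values (and noting 0 appears from a-a):
A - A = {-13, -12, -11, -7, -6, -5, -4, -2, -1, 0, 1, 2, 4, 5, 6, 7, 11, 12, 13}
|A - A| = 19

A - A = {-13, -12, -11, -7, -6, -5, -4, -2, -1, 0, 1, 2, 4, 5, 6, 7, 11, 12, 13}


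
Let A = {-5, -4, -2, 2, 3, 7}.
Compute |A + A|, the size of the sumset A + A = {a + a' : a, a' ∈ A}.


A + A = {a + a' : a, a' ∈ A}; |A| = 6.
General bounds: 2|A| - 1 ≤ |A + A| ≤ |A|(|A|+1)/2, i.e. 11 ≤ |A + A| ≤ 21.
Lower bound 2|A|-1 is attained iff A is an arithmetic progression.
Enumerate sums a + a' for a ≤ a' (symmetric, so this suffices):
a = -5: -5+-5=-10, -5+-4=-9, -5+-2=-7, -5+2=-3, -5+3=-2, -5+7=2
a = -4: -4+-4=-8, -4+-2=-6, -4+2=-2, -4+3=-1, -4+7=3
a = -2: -2+-2=-4, -2+2=0, -2+3=1, -2+7=5
a = 2: 2+2=4, 2+3=5, 2+7=9
a = 3: 3+3=6, 3+7=10
a = 7: 7+7=14
Distinct sums: {-10, -9, -8, -7, -6, -4, -3, -2, -1, 0, 1, 2, 3, 4, 5, 6, 9, 10, 14}
|A + A| = 19

|A + A| = 19


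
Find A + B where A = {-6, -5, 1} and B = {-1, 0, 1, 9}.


A + B = {a + b : a ∈ A, b ∈ B}.
Enumerate all |A|·|B| = 3·4 = 12 pairs (a, b) and collect distinct sums.
a = -6: -6+-1=-7, -6+0=-6, -6+1=-5, -6+9=3
a = -5: -5+-1=-6, -5+0=-5, -5+1=-4, -5+9=4
a = 1: 1+-1=0, 1+0=1, 1+1=2, 1+9=10
Collecting distinct sums: A + B = {-7, -6, -5, -4, 0, 1, 2, 3, 4, 10}
|A + B| = 10

A + B = {-7, -6, -5, -4, 0, 1, 2, 3, 4, 10}


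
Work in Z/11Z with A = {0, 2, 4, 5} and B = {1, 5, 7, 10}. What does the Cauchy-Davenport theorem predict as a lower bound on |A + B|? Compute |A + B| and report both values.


Cauchy-Davenport: |A + B| ≥ min(p, |A| + |B| - 1) for A, B nonempty in Z/pZ.
|A| = 4, |B| = 4, p = 11.
CD lower bound = min(11, 4 + 4 - 1) = min(11, 7) = 7.
Compute A + B mod 11 directly:
a = 0: 0+1=1, 0+5=5, 0+7=7, 0+10=10
a = 2: 2+1=3, 2+5=7, 2+7=9, 2+10=1
a = 4: 4+1=5, 4+5=9, 4+7=0, 4+10=3
a = 5: 5+1=6, 5+5=10, 5+7=1, 5+10=4
A + B = {0, 1, 3, 4, 5, 6, 7, 9, 10}, so |A + B| = 9.
Verify: 9 ≥ 7? Yes ✓.

CD lower bound = 7, actual |A + B| = 9.


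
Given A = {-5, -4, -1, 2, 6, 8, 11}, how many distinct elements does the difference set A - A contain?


A - A = {a - a' : a, a' ∈ A}; |A| = 7.
Bounds: 2|A|-1 ≤ |A - A| ≤ |A|² - |A| + 1, i.e. 13 ≤ |A - A| ≤ 43.
Note: 0 ∈ A - A always (from a - a). The set is symmetric: if d ∈ A - A then -d ∈ A - A.
Enumerate nonzero differences d = a - a' with a > a' (then include -d):
Positive differences: {1, 2, 3, 4, 5, 6, 7, 9, 10, 11, 12, 13, 15, 16}
Full difference set: {0} ∪ (positive diffs) ∪ (negative diffs).
|A - A| = 1 + 2·14 = 29 (matches direct enumeration: 29).

|A - A| = 29


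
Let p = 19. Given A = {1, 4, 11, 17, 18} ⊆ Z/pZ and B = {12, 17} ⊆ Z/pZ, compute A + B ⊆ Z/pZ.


Work in Z/19Z: reduce every sum a + b modulo 19.
Enumerate all 10 pairs:
a = 1: 1+12=13, 1+17=18
a = 4: 4+12=16, 4+17=2
a = 11: 11+12=4, 11+17=9
a = 17: 17+12=10, 17+17=15
a = 18: 18+12=11, 18+17=16
Distinct residues collected: {2, 4, 9, 10, 11, 13, 15, 16, 18}
|A + B| = 9 (out of 19 total residues).

A + B = {2, 4, 9, 10, 11, 13, 15, 16, 18}


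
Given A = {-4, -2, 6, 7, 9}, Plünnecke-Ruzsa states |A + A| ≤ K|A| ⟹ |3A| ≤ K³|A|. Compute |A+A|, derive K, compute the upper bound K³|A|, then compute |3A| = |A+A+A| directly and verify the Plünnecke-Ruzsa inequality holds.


|A| = 5.
Step 1: Compute A + A by enumerating all 25 pairs.
A + A = {-8, -6, -4, 2, 3, 4, 5, 7, 12, 13, 14, 15, 16, 18}, so |A + A| = 14.
Step 2: Doubling constant K = |A + A|/|A| = 14/5 = 14/5 ≈ 2.8000.
Step 3: Plünnecke-Ruzsa gives |3A| ≤ K³·|A| = (2.8000)³ · 5 ≈ 109.7600.
Step 4: Compute 3A = A + A + A directly by enumerating all triples (a,b,c) ∈ A³; |3A| = 28.
Step 5: Check 28 ≤ 109.7600? Yes ✓.

K = 14/5, Plünnecke-Ruzsa bound K³|A| ≈ 109.7600, |3A| = 28, inequality holds.


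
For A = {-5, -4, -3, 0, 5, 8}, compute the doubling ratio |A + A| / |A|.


|A| = 6.
Compute A + A by enumerating all 36 pairs.
A + A = {-10, -9, -8, -7, -6, -5, -4, -3, 0, 1, 2, 3, 4, 5, 8, 10, 13, 16}, so |A + A| = 18.
K = |A + A| / |A| = 18/6 = 3/1 ≈ 3.0000.
Reference: AP of size 6 gives K = 11/6 ≈ 1.8333; a fully generic set of size 6 gives K ≈ 3.5000.

|A| = 6, |A + A| = 18, K = 18/6 = 3/1.


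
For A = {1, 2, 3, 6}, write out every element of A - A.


A - A = {a - a' : a, a' ∈ A}.
Compute a - a' for each ordered pair (a, a'):
a = 1: 1-1=0, 1-2=-1, 1-3=-2, 1-6=-5
a = 2: 2-1=1, 2-2=0, 2-3=-1, 2-6=-4
a = 3: 3-1=2, 3-2=1, 3-3=0, 3-6=-3
a = 6: 6-1=5, 6-2=4, 6-3=3, 6-6=0
Collecting distinct values (and noting 0 appears from a-a):
A - A = {-5, -4, -3, -2, -1, 0, 1, 2, 3, 4, 5}
|A - A| = 11

A - A = {-5, -4, -3, -2, -1, 0, 1, 2, 3, 4, 5}


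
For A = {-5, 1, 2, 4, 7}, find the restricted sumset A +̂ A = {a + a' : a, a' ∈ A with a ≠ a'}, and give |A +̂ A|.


Restricted sumset: A +̂ A = {a + a' : a ∈ A, a' ∈ A, a ≠ a'}.
Equivalently, take A + A and drop any sum 2a that is achievable ONLY as a + a for a ∈ A (i.e. sums representable only with equal summands).
Enumerate pairs (a, a') with a < a' (symmetric, so each unordered pair gives one sum; this covers all a ≠ a'):
  -5 + 1 = -4
  -5 + 2 = -3
  -5 + 4 = -1
  -5 + 7 = 2
  1 + 2 = 3
  1 + 4 = 5
  1 + 7 = 8
  2 + 4 = 6
  2 + 7 = 9
  4 + 7 = 11
Collected distinct sums: {-4, -3, -1, 2, 3, 5, 6, 8, 9, 11}
|A +̂ A| = 10
(Reference bound: |A +̂ A| ≥ 2|A| - 3 for |A| ≥ 2, with |A| = 5 giving ≥ 7.)

|A +̂ A| = 10


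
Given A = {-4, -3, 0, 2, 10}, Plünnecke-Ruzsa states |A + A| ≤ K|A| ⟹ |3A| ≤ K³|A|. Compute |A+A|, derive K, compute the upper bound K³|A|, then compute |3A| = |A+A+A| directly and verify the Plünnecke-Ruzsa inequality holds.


|A| = 5.
Step 1: Compute A + A by enumerating all 25 pairs.
A + A = {-8, -7, -6, -4, -3, -2, -1, 0, 2, 4, 6, 7, 10, 12, 20}, so |A + A| = 15.
Step 2: Doubling constant K = |A + A|/|A| = 15/5 = 15/5 ≈ 3.0000.
Step 3: Plünnecke-Ruzsa gives |3A| ≤ K³·|A| = (3.0000)³ · 5 ≈ 135.0000.
Step 4: Compute 3A = A + A + A directly by enumerating all triples (a,b,c) ∈ A³; |3A| = 29.
Step 5: Check 29 ≤ 135.0000? Yes ✓.

K = 15/5, Plünnecke-Ruzsa bound K³|A| ≈ 135.0000, |3A| = 29, inequality holds.
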